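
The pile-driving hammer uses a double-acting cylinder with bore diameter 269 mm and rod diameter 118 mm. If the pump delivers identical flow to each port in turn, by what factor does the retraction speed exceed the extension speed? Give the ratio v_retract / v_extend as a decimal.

v_ret/v_ext ≈ 1.24

Cap-side area A_cap = π/4 × (269 mm)² = 56830 mm^2
Rod-side annular area A_ann = π/4 × (269² − 118²) = 45900 mm^2
For equal Q, v ∝ 1/A, so v_ret/v_ext = A_cap/A_ann.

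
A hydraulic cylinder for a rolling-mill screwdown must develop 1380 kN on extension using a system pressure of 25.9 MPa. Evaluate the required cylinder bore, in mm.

Extension force acts on the full piston face: F = P × (π/4)D².
D = √(4F / (πP)) = √(4 × 1380 kN / (π × 25.9 MPa))

D ≈ 260 mm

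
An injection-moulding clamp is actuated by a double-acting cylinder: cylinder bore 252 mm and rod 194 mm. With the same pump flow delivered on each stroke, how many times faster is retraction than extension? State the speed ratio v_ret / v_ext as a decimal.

Cap-side area A_cap = π/4 × (252 mm)² = 49880 mm^2
Rod-side annular area A_ann = π/4 × (252² − 194²) = 20320 mm^2
For equal Q, v ∝ 1/A, so v_ret/v_ext = A_cap/A_ann.

v_ret/v_ext ≈ 2.45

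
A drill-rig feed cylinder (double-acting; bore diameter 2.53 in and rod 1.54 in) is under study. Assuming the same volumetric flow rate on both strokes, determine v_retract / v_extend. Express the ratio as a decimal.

Cap-side area A_cap = π/4 × (2.53 in)² = 5.027 in^2
Rod-side annular area A_ann = π/4 × (2.53² − 1.54²) = 3.165 in^2
For equal Q, v ∝ 1/A, so v_ret/v_ext = A_cap/A_ann.

v_ret/v_ext ≈ 1.59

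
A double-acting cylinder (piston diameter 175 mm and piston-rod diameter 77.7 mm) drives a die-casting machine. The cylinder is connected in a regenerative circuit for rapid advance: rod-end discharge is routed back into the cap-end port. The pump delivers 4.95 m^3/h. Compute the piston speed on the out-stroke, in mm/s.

In regeneration the rod-end outflow joins the pump flow into the cap end, so the net volume the pump must supply per unit advance equals the rod cross-section area.
Rod cross-section A_rod = π/4 × (77.7 mm)² = 4742 mm^2
v = Q_pump / A_rod

v ≈ 290 mm/s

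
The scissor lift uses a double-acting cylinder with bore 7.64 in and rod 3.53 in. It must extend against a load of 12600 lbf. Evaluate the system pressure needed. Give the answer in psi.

Cap-side area A_cap = π/4 × (7.64 in)² = 45.84 in^2
P = F / A = 12600 lbf / A

P ≈ 275 psi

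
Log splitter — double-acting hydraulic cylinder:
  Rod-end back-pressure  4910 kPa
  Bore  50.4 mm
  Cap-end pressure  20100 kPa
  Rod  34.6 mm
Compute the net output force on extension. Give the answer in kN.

F ≈ 34.9 kN

Cap-side area A_cap = π/4 × (50.4 mm)² = 1995 mm^2
Rod-side annular area A_ann = π/4 × (50.4² − 34.6²) = 1055 mm^2
Net thrust = P_cap·A_cap − P_rod·A_ann = 40.10 kN − 5.179 kN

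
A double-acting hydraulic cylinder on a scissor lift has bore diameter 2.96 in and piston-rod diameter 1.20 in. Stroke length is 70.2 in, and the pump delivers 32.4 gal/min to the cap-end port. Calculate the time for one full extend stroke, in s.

Cap-side area A_cap = π/4 × (2.96 in)² = 6.881 in^2
Swept volume V = A × L; t = V / Q = A·L / Q

t ≈ 3.87 s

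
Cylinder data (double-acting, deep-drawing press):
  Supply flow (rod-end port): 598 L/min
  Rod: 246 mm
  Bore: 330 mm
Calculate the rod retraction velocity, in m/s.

v ≈ 0.262 m/s

Rod-side annular area A_ann = π/4 × (330² − 246²) = 38000 mm^2
Flow into the rod-end port fills the annular volume.
v = Q / A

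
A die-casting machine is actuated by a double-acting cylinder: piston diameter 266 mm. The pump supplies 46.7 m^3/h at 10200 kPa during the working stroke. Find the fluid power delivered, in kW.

Hydraulic power = P × Q

W ≈ 132 kW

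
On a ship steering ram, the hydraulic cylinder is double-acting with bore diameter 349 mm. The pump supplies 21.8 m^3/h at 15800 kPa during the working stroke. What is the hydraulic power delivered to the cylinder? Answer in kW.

W ≈ 95.7 kW

Hydraulic power = P × Q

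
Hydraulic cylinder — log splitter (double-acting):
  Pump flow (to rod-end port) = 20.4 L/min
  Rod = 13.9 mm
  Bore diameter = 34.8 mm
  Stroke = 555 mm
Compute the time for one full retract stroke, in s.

t ≈ 1.30 s

Rod-side annular area A_ann = π/4 × (34.8² − 13.9²) = 799.4 mm^2
Swept volume V = A × L; t = V / Q = A·L / Q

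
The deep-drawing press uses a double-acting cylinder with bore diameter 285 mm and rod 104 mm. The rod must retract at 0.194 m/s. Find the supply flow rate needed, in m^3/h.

Q ≈ 38.6 m^3/h

Rod-side annular area A_ann = π/4 × (285² − 104²) = 55300 mm^2
Q = A × v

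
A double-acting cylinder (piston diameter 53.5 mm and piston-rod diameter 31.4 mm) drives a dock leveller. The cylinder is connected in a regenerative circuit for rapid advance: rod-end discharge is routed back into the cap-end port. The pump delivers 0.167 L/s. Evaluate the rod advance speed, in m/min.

v ≈ 12.9 m/min

In regeneration the rod-end outflow joins the pump flow into the cap end, so the net volume the pump must supply per unit advance equals the rod cross-section area.
Rod cross-section A_rod = π/4 × (31.4 mm)² = 774.4 mm^2
v = Q_pump / A_rod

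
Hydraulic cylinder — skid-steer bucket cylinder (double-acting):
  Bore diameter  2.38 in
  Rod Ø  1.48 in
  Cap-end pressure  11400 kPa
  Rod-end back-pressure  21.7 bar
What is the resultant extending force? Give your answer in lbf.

F ≈ 6500 lbf

Cap-side area A_cap = π/4 × (2.38 in)² = 4.449 in^2
Rod-side annular area A_ann = π/4 × (2.38² − 1.48²) = 2.728 in^2
Net thrust = P_cap·A_cap − P_rod·A_ann = 7356 lbf − 858.7 lbf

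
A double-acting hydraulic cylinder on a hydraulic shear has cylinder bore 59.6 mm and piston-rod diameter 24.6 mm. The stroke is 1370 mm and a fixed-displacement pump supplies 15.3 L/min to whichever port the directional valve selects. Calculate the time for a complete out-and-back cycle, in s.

t ≈ 27.4 s

Cap-side area A_cap = π/4 × (59.6 mm)² = 2790 mm^2
Rod-side annular area A_ann = π/4 × (59.6² − 24.6²) = 2315 mm^2
t_ext = A_cap·L/Q = 14.99 s
t_ret = A_ann·L/Q = 12.44 s
t_cycle = t_ext + t_ret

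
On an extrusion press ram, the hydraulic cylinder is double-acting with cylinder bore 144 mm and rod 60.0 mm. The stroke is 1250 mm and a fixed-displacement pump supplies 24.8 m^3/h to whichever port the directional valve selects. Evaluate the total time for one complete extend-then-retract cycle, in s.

t ≈ 5.40 s

Cap-side area A_cap = π/4 × (144 mm)² = 16290 mm^2
Rod-side annular area A_ann = π/4 × (144² − 60.0²) = 13460 mm^2
t_ext = A_cap·L/Q = 2.955 s
t_ret = A_ann·L/Q = 2.442 s
t_cycle = t_ext + t_ret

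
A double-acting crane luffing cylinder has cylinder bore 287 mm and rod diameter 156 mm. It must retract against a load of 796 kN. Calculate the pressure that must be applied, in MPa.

Rod-side annular area A_ann = π/4 × (287² − 156²) = 45580 mm^2
Retraction: pressure acts on the annular area.
P = F / A = 796 kN / A

P ≈ 17.5 MPa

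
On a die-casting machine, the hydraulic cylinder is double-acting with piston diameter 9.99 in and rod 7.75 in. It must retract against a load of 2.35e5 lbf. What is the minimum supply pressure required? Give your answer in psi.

Rod-side annular area A_ann = π/4 × (9.99² − 7.75²) = 31.21 in^2
Retraction: pressure acts on the annular area.
P = F / A = 2.35e5 lbf / A

P ≈ 7530 psi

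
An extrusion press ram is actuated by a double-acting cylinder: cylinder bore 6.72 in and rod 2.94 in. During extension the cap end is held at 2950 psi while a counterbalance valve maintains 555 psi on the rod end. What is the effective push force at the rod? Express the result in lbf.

Cap-side area A_cap = π/4 × (6.72 in)² = 35.47 in^2
Rod-side annular area A_ann = π/4 × (6.72² − 2.94²) = 28.68 in^2
Net thrust = P_cap·A_cap − P_rod·A_ann = 1.046e5 lbf − 15920 lbf

F ≈ 88700 lbf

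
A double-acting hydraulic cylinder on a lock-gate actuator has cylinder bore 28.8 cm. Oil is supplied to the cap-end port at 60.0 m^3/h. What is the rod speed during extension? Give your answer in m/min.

v ≈ 15.4 m/min

Cap-side area A_cap = π/4 × (28.8 cm)² = 651.4 cm^2
v = Q / A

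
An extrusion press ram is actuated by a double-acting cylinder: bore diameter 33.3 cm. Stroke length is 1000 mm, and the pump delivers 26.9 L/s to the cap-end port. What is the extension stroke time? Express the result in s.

t ≈ 3.24 s

Cap-side area A_cap = π/4 × (33.3 cm)² = 870.9 cm^2
Swept volume V = A × L; t = V / Q = A·L / Q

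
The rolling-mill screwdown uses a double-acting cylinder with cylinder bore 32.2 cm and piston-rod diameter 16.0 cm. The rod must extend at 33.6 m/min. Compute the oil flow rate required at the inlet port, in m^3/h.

Q ≈ 164 m^3/h

Cap-side area A_cap = π/4 × (32.2 cm)² = 814.3 cm^2
Q = A × v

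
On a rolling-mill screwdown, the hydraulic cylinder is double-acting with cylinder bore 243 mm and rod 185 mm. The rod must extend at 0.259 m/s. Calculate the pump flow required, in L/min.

Q ≈ 721 L/min

Cap-side area A_cap = π/4 × (243 mm)² = 46380 mm^2
Q = A × v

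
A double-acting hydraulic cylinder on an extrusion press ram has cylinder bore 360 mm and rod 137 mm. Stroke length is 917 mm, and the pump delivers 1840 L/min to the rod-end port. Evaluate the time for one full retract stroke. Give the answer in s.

Rod-side annular area A_ann = π/4 × (360² − 137²) = 87050 mm^2
Swept volume V = A × L; t = V / Q = A·L / Q

t ≈ 2.60 s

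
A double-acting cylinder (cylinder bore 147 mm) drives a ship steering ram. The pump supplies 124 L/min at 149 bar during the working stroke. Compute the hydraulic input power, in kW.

Hydraulic power = P × Q

W ≈ 30.8 kW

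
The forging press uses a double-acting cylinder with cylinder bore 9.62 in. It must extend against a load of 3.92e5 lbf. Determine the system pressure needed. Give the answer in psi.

Cap-side area A_cap = π/4 × (9.62 in)² = 72.68 in^2
P = F / A = 3.92e5 lbf / A

P ≈ 5390 psi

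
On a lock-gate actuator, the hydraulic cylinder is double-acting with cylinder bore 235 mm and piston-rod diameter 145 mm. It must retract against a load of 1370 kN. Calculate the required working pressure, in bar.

Rod-side annular area A_ann = π/4 × (235² − 145²) = 26860 mm^2
Retraction: pressure acts on the annular area.
P = F / A = 1370 kN / A

P ≈ 510 bar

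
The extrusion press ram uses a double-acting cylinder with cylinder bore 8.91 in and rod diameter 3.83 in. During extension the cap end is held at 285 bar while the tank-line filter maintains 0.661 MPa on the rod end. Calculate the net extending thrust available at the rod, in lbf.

F ≈ 2.53e5 lbf

Cap-side area A_cap = π/4 × (8.91 in)² = 62.35 in^2
Rod-side annular area A_ann = π/4 × (8.91² − 3.83²) = 50.83 in^2
Net thrust = P_cap·A_cap − P_rod·A_ann = 2.577e5 lbf − 4873 lbf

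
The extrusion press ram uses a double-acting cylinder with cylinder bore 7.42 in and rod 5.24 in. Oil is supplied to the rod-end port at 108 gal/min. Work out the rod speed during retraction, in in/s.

v ≈ 19.2 in/s

Rod-side annular area A_ann = π/4 × (7.42² − 5.24²) = 21.68 in^2
Flow into the rod-end port fills the annular volume.
v = Q / A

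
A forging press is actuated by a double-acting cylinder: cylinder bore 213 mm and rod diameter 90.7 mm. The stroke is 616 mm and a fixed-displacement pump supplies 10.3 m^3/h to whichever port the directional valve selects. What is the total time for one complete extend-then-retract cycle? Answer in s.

Cap-side area A_cap = π/4 × (213 mm)² = 35630 mm^2
Rod-side annular area A_ann = π/4 × (213² − 90.7²) = 29170 mm^2
t_ext = A_cap·L/Q = 7.672 s
t_ret = A_ann·L/Q = 6.281 s
t_cycle = t_ext + t_ret

t ≈ 14.0 s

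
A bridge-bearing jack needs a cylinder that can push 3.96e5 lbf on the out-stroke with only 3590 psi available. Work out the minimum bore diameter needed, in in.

Extension force acts on the full piston face: F = P × (π/4)D².
D = √(4F / (πP)) = √(4 × 3.96e5 lbf / (π × 3590 psi))

D ≈ 11.9 in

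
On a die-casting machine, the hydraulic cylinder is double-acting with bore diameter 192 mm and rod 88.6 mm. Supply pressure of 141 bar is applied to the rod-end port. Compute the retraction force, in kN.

F ≈ 321 kN

Rod-side annular area A_ann = π/4 × (192² − 88.6²) = 22790 mm^2
On retraction the pressure acts on the annular area (bore minus rod).
F = P × A_ann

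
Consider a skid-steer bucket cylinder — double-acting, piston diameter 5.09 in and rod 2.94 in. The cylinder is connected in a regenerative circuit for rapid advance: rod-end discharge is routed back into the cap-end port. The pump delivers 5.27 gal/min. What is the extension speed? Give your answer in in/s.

v ≈ 2.99 in/s

In regeneration the rod-end outflow joins the pump flow into the cap end, so the net volume the pump must supply per unit advance equals the rod cross-section area.
Rod cross-section A_rod = π/4 × (2.94 in)² = 6.789 in^2
v = Q_pump / A_rod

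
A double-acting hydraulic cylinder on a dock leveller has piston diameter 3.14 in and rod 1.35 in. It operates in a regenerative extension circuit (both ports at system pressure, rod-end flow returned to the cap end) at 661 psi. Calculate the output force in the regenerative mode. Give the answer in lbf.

F ≈ 946 lbf

With equal pressure on both faces, forces on the annular region cancel; the net push is pressure × rod cross-section.
Rod cross-section A_rod = π/4 × (1.35 in)² = 1.431 in^2
F = P × A_rod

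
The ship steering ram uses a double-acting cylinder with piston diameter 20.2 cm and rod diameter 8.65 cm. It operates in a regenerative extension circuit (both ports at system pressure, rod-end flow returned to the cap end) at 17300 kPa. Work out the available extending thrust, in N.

F ≈ 1.02e5 N

With equal pressure on both faces, forces on the annular region cancel; the net push is pressure × rod cross-section.
Rod cross-section A_rod = π/4 × (8.65 cm)² = 58.77 cm^2
F = P × A_rod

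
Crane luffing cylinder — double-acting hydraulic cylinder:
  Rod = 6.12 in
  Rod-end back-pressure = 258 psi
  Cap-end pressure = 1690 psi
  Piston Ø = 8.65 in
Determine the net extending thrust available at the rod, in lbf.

Cap-side area A_cap = π/4 × (8.65 in)² = 58.77 in^2
Rod-side annular area A_ann = π/4 × (8.65² − 6.12²) = 29.35 in^2
Net thrust = P_cap·A_cap − P_rod·A_ann = 99310 lbf − 7572 lbf

F ≈ 91700 lbf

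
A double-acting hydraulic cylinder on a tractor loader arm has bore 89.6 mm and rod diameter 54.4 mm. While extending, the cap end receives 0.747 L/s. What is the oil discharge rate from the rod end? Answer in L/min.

Cap-side area A_cap = π/4 × (89.6 mm)² = 6305 mm^2
Rod-side annular area A_ann = π/4 × (89.6² − 54.4²) = 3981 mm^2
Piston speed v = Q_in/A_cap; rod-end outflow Q_out = v × A_ann = Q_in × A_ann/A_cap.

Q_out ≈ 28.3 L/min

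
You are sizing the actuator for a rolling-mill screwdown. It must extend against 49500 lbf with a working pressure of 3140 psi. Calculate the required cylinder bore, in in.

D ≈ 4.48 in

Extension force acts on the full piston face: F = P × (π/4)D².
D = √(4F / (πP)) = √(4 × 49500 lbf / (π × 3140 psi))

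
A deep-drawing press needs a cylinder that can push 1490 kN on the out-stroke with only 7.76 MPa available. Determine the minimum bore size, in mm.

D ≈ 494 mm

Extension force acts on the full piston face: F = P × (π/4)D².
D = √(4F / (πP)) = √(4 × 1490 kN / (π × 7.76 MPa))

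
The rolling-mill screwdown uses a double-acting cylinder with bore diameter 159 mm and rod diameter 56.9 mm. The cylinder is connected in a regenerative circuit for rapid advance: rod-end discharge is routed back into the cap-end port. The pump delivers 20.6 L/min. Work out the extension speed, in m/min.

In regeneration the rod-end outflow joins the pump flow into the cap end, so the net volume the pump must supply per unit advance equals the rod cross-section area.
Rod cross-section A_rod = π/4 × (56.9 mm)² = 2543 mm^2
v = Q_pump / A_rod

v ≈ 8.10 m/min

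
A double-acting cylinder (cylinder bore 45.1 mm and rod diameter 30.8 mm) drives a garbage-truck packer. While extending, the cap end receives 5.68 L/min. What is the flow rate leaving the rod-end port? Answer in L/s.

Q_out ≈ 0.0505 L/s

Cap-side area A_cap = π/4 × (45.1 mm)² = 1598 mm^2
Rod-side annular area A_ann = π/4 × (45.1² − 30.8²) = 852.4 mm^2
Piston speed v = Q_in/A_cap; rod-end outflow Q_out = v × A_ann = Q_in × A_ann/A_cap.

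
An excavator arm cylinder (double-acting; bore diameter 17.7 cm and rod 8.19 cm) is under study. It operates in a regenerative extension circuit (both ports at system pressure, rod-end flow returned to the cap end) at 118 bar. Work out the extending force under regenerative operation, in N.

F ≈ 62200 N

With equal pressure on both faces, forces on the annular region cancel; the net push is pressure × rod cross-section.
Rod cross-section A_rod = π/4 × (8.19 cm)² = 52.68 cm^2
F = P × A_rod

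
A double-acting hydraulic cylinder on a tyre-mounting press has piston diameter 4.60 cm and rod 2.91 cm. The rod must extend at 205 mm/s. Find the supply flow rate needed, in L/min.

Cap-side area A_cap = π/4 × (4.60 cm)² = 16.62 cm^2
Q = A × v

Q ≈ 20.4 L/min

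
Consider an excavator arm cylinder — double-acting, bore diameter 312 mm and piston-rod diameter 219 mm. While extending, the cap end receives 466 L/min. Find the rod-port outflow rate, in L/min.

Q_out ≈ 236 L/min

Cap-side area A_cap = π/4 × (312 mm)² = 76450 mm^2
Rod-side annular area A_ann = π/4 × (312² − 219²) = 38790 mm^2
Piston speed v = Q_in/A_cap; rod-end outflow Q_out = v × A_ann = Q_in × A_ann/A_cap.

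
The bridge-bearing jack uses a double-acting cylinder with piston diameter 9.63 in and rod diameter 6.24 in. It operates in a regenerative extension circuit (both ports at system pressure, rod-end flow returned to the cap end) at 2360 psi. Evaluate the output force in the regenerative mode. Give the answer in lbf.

F ≈ 72200 lbf

With equal pressure on both faces, forces on the annular region cancel; the net push is pressure × rod cross-section.
Rod cross-section A_rod = π/4 × (6.24 in)² = 30.58 in^2
F = P × A_rod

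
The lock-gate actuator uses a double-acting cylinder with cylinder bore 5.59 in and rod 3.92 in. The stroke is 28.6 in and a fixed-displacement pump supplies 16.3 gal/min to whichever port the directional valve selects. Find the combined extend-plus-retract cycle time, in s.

t ≈ 16.9 s

Cap-side area A_cap = π/4 × (5.59 in)² = 24.54 in^2
Rod-side annular area A_ann = π/4 × (5.59² − 3.92²) = 12.47 in^2
t_ext = A_cap·L/Q = 11.18 s
t_ret = A_ann·L/Q = 5.685 s
t_cycle = t_ext + t_ret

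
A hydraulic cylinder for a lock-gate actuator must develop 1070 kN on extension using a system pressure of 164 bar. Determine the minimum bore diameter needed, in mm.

D ≈ 288 mm

Extension force acts on the full piston face: F = P × (π/4)D².
D = √(4F / (πP)) = √(4 × 1070 kN / (π × 164 bar))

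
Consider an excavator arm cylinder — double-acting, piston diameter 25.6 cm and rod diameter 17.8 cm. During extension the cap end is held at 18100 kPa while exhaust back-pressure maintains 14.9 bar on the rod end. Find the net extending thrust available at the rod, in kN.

Cap-side area A_cap = π/4 × (25.6 cm)² = 514.7 cm^2
Rod-side annular area A_ann = π/4 × (25.6² − 17.8²) = 265.9 cm^2
Net thrust = P_cap·A_cap − P_rod·A_ann = 931.6 kN − 39.62 kN

F ≈ 892 kN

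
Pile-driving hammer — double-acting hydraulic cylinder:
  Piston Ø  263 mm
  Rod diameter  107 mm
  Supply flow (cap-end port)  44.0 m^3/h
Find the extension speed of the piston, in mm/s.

v ≈ 225 mm/s

Cap-side area A_cap = π/4 × (263 mm)² = 54330 mm^2
v = Q / A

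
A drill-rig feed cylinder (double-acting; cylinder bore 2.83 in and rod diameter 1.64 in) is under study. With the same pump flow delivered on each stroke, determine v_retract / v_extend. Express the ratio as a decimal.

Cap-side area A_cap = π/4 × (2.83 in)² = 6.290 in^2
Rod-side annular area A_ann = π/4 × (2.83² − 1.64²) = 4.178 in^2
For equal Q, v ∝ 1/A, so v_ret/v_ext = A_cap/A_ann.

v_ret/v_ext ≈ 1.51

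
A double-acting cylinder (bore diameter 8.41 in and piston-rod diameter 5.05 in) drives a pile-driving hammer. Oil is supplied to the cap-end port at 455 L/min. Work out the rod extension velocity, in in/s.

v ≈ 8.33 in/s

Cap-side area A_cap = π/4 × (8.41 in)² = 55.55 in^2
v = Q / A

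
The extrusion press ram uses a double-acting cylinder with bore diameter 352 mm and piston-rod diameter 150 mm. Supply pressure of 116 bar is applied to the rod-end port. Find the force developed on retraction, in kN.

F ≈ 924 kN

Rod-side annular area A_ann = π/4 × (352² − 150²) = 79640 mm^2
On retraction the pressure acts on the annular area (bore minus rod).
F = P × A_ann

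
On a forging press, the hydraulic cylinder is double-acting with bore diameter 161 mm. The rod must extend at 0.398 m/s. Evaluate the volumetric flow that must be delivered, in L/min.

Cap-side area A_cap = π/4 × (161 mm)² = 20360 mm^2
Q = A × v

Q ≈ 486 L/min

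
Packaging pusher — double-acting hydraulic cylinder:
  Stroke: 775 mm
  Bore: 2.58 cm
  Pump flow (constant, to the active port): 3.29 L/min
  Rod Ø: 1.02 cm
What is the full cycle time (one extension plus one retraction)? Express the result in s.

t ≈ 13.6 s

Cap-side area A_cap = π/4 × (2.58 cm)² = 5.228 cm^2
Rod-side annular area A_ann = π/4 × (2.58² − 1.02²) = 4.411 cm^2
t_ext = A_cap·L/Q = 7.389 s
t_ret = A_ann·L/Q = 6.234 s
t_cycle = t_ext + t_ret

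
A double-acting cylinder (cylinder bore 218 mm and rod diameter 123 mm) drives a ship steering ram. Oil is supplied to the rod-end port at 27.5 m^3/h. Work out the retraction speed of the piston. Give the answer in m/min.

Rod-side annular area A_ann = π/4 × (218² − 123²) = 25440 mm^2
Flow into the rod-end port fills the annular volume.
v = Q / A

v ≈ 18.0 m/min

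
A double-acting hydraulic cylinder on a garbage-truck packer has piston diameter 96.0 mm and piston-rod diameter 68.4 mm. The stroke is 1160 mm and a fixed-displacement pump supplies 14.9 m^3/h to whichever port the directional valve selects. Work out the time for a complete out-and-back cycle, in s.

Cap-side area A_cap = π/4 × (96.0 mm)² = 7238 mm^2
Rod-side annular area A_ann = π/4 × (96.0² − 68.4²) = 3564 mm^2
t_ext = A_cap·L/Q = 2.029 s
t_ret = A_ann·L/Q = 0.9988 s
t_cycle = t_ext + t_ret

t ≈ 3.03 s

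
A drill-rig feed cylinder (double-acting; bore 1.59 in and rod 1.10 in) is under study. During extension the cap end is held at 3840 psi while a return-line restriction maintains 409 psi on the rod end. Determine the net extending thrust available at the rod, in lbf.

F ≈ 7200 lbf

Cap-side area A_cap = π/4 × (1.59 in)² = 1.986 in^2
Rod-side annular area A_ann = π/4 × (1.59² − 1.10²) = 1.035 in^2
Net thrust = P_cap·A_cap − P_rod·A_ann = 7625 lbf − 423.4 lbf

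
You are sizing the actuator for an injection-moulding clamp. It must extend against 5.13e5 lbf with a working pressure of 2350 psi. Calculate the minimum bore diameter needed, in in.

Extension force acts on the full piston face: F = P × (π/4)D².
D = √(4F / (πP)) = √(4 × 5.13e5 lbf / (π × 2350 psi))

D ≈ 16.7 in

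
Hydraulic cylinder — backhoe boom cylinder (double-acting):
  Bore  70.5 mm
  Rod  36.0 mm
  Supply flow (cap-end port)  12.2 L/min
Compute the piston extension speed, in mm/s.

Cap-side area A_cap = π/4 × (70.5 mm)² = 3904 mm^2
v = Q / A

v ≈ 52.1 mm/s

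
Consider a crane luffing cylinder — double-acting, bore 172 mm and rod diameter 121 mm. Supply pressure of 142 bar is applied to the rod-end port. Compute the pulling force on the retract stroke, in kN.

Rod-side annular area A_ann = π/4 × (172² − 121²) = 11740 mm^2
On retraction the pressure acts on the annular area (bore minus rod).
F = P × A_ann

F ≈ 167 kN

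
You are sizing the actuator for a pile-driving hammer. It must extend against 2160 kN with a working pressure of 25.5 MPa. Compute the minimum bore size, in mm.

Extension force acts on the full piston face: F = P × (π/4)D².
D = √(4F / (πP)) = √(4 × 2160 kN / (π × 25.5 MPa))

D ≈ 328 mm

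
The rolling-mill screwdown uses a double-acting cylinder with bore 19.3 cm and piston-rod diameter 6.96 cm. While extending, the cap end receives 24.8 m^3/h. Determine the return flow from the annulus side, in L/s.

Cap-side area A_cap = π/4 × (19.3 cm)² = 292.6 cm^2
Rod-side annular area A_ann = π/4 × (19.3² − 6.96²) = 254.5 cm^2
Piston speed v = Q_in/A_cap; rod-end outflow Q_out = v × A_ann = Q_in × A_ann/A_cap.

Q_out ≈ 5.99 L/s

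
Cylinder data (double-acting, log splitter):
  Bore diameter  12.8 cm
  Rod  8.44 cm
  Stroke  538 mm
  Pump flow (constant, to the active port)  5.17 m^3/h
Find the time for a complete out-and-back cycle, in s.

t ≈ 7.55 s

Cap-side area A_cap = π/4 × (12.8 cm)² = 128.7 cm^2
Rod-side annular area A_ann = π/4 × (12.8² − 8.44²) = 72.73 cm^2
t_ext = A_cap·L/Q = 4.821 s
t_ret = A_ann·L/Q = 2.725 s
t_cycle = t_ext + t_ret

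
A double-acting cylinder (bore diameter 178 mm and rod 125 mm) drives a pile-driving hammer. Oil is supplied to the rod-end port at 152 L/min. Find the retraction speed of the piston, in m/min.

v ≈ 12.1 m/min

Rod-side annular area A_ann = π/4 × (178² − 125²) = 12610 mm^2
Flow into the rod-end port fills the annular volume.
v = Q / A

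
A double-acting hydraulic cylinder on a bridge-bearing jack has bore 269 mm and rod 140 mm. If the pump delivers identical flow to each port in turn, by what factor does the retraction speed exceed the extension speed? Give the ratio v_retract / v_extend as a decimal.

Cap-side area A_cap = π/4 × (269 mm)² = 56830 mm^2
Rod-side annular area A_ann = π/4 × (269² − 140²) = 41440 mm^2
For equal Q, v ∝ 1/A, so v_ret/v_ext = A_cap/A_ann.

v_ret/v_ext ≈ 1.37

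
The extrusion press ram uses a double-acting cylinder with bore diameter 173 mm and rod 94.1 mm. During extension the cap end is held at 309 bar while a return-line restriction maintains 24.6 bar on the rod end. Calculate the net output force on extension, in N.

F ≈ 6.86e5 N

Cap-side area A_cap = π/4 × (173 mm)² = 23510 mm^2
Rod-side annular area A_ann = π/4 × (173² − 94.1²) = 16550 mm^2
Net thrust = P_cap·A_cap − P_rod·A_ann = 7.263e5 N − 40720 N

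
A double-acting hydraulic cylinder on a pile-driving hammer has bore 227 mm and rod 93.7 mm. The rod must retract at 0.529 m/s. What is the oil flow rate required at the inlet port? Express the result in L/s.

Rod-side annular area A_ann = π/4 × (227² − 93.7²) = 33580 mm^2
Q = A × v

Q ≈ 17.8 L/s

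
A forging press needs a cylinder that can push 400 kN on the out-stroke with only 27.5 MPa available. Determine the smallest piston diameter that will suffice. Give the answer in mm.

Extension force acts on the full piston face: F = P × (π/4)D².
D = √(4F / (πP)) = √(4 × 400 kN / (π × 27.5 MPa))

D ≈ 136 mm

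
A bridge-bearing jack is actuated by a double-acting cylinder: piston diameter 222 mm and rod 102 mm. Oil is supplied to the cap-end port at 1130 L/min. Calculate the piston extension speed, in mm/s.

v ≈ 487 mm/s

Cap-side area A_cap = π/4 × (222 mm)² = 38710 mm^2
v = Q / A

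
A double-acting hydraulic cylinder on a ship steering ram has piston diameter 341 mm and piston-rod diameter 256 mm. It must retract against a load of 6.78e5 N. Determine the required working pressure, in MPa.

P ≈ 17.0 MPa

Rod-side annular area A_ann = π/4 × (341² − 256²) = 39860 mm^2
Retraction: pressure acts on the annular area.
P = F / A = 6.78e5 N / A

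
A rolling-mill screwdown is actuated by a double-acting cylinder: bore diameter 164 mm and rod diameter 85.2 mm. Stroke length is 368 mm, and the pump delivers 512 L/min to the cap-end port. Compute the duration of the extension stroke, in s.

t ≈ 0.911 s

Cap-side area A_cap = π/4 × (164 mm)² = 21120 mm^2
Swept volume V = A × L; t = V / Q = A·L / Q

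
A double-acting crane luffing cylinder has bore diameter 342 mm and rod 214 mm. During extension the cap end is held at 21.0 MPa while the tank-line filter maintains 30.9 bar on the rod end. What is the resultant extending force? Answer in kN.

Cap-side area A_cap = π/4 × (342 mm)² = 91860 mm^2
Rod-side annular area A_ann = π/4 × (342² − 214²) = 55900 mm^2
Net thrust = P_cap·A_cap − P_rod·A_ann = 1929 kN − 172.7 kN

F ≈ 1760 kN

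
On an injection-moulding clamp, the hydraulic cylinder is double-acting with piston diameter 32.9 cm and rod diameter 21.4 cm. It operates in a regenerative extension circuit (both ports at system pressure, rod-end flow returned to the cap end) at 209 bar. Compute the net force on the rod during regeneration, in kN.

With equal pressure on both faces, forces on the annular region cancel; the net push is pressure × rod cross-section.
Rod cross-section A_rod = π/4 × (21.4 cm)² = 359.7 cm^2
F = P × A_rod

F ≈ 752 kN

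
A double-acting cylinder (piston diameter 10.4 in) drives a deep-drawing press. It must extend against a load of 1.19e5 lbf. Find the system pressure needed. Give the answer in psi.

P ≈ 1400 psi

Cap-side area A_cap = π/4 × (10.4 in)² = 84.95 in^2
P = F / A = 1.19e5 lbf / A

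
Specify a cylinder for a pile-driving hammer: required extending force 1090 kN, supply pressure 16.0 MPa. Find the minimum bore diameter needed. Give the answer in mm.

Extension force acts on the full piston face: F = P × (π/4)D².
D = √(4F / (πP)) = √(4 × 1090 kN / (π × 16.0 MPa))

D ≈ 295 mm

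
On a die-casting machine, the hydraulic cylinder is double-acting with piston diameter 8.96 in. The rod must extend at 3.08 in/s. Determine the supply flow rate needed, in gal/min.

Cap-side area A_cap = π/4 × (8.96 in)² = 63.05 in^2
Q = A × v

Q ≈ 50.4 gal/min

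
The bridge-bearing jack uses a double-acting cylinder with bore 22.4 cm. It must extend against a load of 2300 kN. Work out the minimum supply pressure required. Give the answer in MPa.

Cap-side area A_cap = π/4 × (22.4 cm)² = 394.1 cm^2
P = F / A = 2300 kN / A

P ≈ 58.4 MPa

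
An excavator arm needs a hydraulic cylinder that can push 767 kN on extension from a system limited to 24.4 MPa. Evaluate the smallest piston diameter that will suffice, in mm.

D ≈ 200 mm

Extension force acts on the full piston face: F = P × (π/4)D².
D = √(4F / (πP)) = √(4 × 767 kN / (π × 24.4 MPa))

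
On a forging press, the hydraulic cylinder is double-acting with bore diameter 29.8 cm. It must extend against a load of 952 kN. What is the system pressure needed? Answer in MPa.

Cap-side area A_cap = π/4 × (29.8 cm)² = 697.5 cm^2
P = F / A = 952 kN / A

P ≈ 13.6 MPa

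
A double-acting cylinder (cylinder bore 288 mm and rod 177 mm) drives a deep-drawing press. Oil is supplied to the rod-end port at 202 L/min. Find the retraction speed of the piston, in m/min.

v ≈ 4.98 m/min

Rod-side annular area A_ann = π/4 × (288² − 177²) = 40540 mm^2
Flow into the rod-end port fills the annular volume.
v = Q / A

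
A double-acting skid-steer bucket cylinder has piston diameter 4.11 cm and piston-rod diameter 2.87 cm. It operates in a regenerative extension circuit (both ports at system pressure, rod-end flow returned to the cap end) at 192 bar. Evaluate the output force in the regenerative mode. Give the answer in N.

With equal pressure on both faces, forces on the annular region cancel; the net push is pressure × rod cross-section.
Rod cross-section A_rod = π/4 × (2.87 cm)² = 6.469 cm^2
F = P × A_rod

F ≈ 12400 N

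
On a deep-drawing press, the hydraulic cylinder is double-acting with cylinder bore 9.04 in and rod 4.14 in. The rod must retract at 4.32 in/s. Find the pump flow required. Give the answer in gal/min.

Rod-side annular area A_ann = π/4 × (9.04² − 4.14²) = 50.72 in^2
Q = A × v

Q ≈ 56.9 gal/min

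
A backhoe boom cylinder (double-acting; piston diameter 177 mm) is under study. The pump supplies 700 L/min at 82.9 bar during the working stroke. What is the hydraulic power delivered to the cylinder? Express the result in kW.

Hydraulic power = P × Q

W ≈ 96.7 kW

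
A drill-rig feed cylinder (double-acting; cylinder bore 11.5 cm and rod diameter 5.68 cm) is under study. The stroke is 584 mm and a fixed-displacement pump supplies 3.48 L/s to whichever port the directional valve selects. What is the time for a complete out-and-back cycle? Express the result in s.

t ≈ 3.06 s

Cap-side area A_cap = π/4 × (11.5 cm)² = 103.9 cm^2
Rod-side annular area A_ann = π/4 × (11.5² − 5.68²) = 78.53 cm^2
t_ext = A_cap·L/Q = 1.743 s
t_ret = A_ann·L/Q = 1.318 s
t_cycle = t_ext + t_ret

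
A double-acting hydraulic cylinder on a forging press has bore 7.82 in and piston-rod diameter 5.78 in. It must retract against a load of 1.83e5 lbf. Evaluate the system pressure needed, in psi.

Rod-side annular area A_ann = π/4 × (7.82² − 5.78²) = 21.79 in^2
Retraction: pressure acts on the annular area.
P = F / A = 1.83e5 lbf / A

P ≈ 8400 psi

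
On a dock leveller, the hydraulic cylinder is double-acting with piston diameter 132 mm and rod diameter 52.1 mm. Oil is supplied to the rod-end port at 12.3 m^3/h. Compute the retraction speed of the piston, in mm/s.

Rod-side annular area A_ann = π/4 × (132² − 52.1²) = 11550 mm^2
Flow into the rod-end port fills the annular volume.
v = Q / A

v ≈ 296 mm/s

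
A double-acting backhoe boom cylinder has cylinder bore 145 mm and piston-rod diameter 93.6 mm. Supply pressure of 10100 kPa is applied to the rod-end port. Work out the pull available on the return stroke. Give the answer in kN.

Rod-side annular area A_ann = π/4 × (145² − 93.6²) = 9632 mm^2
On retraction the pressure acts on the annular area (bore minus rod).
F = P × A_ann

F ≈ 97.3 kN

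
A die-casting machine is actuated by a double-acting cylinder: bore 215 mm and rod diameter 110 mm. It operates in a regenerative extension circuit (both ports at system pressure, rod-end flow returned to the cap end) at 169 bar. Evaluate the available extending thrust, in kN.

F ≈ 161 kN

With equal pressure on both faces, forces on the annular region cancel; the net push is pressure × rod cross-section.
Rod cross-section A_rod = π/4 × (110 mm)² = 9503 mm^2
F = P × A_rod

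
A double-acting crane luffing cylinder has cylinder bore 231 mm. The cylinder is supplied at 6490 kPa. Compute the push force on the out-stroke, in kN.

F ≈ 272 kN

Cap-side area A_cap = π/4 × (231 mm)² = 41910 mm^2
F = P × A_cap = 6490 kPa × A_cap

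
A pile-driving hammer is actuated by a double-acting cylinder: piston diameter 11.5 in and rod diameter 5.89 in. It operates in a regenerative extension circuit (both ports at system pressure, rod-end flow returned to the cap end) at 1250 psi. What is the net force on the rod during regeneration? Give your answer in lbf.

F ≈ 34100 lbf

With equal pressure on both faces, forces on the annular region cancel; the net push is pressure × rod cross-section.
Rod cross-section A_rod = π/4 × (5.89 in)² = 27.25 in^2
F = P × A_rod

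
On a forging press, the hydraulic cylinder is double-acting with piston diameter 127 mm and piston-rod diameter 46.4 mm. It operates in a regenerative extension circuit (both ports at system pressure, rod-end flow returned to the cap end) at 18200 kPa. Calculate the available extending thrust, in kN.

With equal pressure on both faces, forces on the annular region cancel; the net push is pressure × rod cross-section.
Rod cross-section A_rod = π/4 × (46.4 mm)² = 1691 mm^2
F = P × A_rod

F ≈ 30.8 kN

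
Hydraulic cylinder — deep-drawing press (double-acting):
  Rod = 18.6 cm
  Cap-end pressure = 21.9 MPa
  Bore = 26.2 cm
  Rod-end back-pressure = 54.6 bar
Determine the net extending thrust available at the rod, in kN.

Cap-side area A_cap = π/4 × (26.2 cm)² = 539.1 cm^2
Rod-side annular area A_ann = π/4 × (26.2² − 18.6²) = 267.4 cm^2
Net thrust = P_cap·A_cap − P_rod·A_ann = 1181 kN − 146.0 kN

F ≈ 1030 kN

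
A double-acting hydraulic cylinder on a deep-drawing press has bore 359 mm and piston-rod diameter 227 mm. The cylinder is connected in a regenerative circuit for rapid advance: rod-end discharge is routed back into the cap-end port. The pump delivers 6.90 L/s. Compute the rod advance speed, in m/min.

In regeneration the rod-end outflow joins the pump flow into the cap end, so the net volume the pump must supply per unit advance equals the rod cross-section area.
Rod cross-section A_rod = π/4 × (227 mm)² = 40470 mm^2
v = Q_pump / A_rod

v ≈ 10.2 m/min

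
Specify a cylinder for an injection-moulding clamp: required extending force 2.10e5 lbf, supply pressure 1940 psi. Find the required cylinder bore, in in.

Extension force acts on the full piston face: F = P × (π/4)D².
D = √(4F / (πP)) = √(4 × 2.10e5 lbf / (π × 1940 psi))

D ≈ 11.7 in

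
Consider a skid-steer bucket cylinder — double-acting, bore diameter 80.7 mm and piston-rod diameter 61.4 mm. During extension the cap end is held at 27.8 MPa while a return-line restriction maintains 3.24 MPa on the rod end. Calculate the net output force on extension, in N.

Cap-side area A_cap = π/4 × (80.7 mm)² = 5115 mm^2
Rod-side annular area A_ann = π/4 × (80.7² − 61.4²) = 2154 mm^2
Net thrust = P_cap·A_cap − P_rod·A_ann = 1.422e5 N − 6979 N

F ≈ 1.35e5 N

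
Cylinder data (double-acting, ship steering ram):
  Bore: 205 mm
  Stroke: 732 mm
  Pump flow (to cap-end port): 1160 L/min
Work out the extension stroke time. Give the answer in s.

t ≈ 1.25 s

Cap-side area A_cap = π/4 × (205 mm)² = 33010 mm^2
Swept volume V = A × L; t = V / Q = A·L / Q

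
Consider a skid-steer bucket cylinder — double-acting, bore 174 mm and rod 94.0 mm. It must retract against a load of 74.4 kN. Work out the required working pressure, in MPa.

Rod-side annular area A_ann = π/4 × (174² − 94.0²) = 16840 mm^2
Retraction: pressure acts on the annular area.
P = F / A = 74.4 kN / A

P ≈ 4.42 MPa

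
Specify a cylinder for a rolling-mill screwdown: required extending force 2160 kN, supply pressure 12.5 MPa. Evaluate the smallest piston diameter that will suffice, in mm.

D ≈ 469 mm

Extension force acts on the full piston face: F = P × (π/4)D².
D = √(4F / (πP)) = √(4 × 2160 kN / (π × 12.5 MPa))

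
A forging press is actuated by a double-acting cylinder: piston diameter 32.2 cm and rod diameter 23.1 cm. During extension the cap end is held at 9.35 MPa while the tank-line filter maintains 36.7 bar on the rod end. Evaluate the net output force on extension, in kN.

Cap-side area A_cap = π/4 × (32.2 cm)² = 814.3 cm^2
Rod-side annular area A_ann = π/4 × (32.2² − 23.1²) = 395.2 cm^2
Net thrust = P_cap·A_cap − P_rod·A_ann = 761.4 kN − 145.1 kN

F ≈ 616 kN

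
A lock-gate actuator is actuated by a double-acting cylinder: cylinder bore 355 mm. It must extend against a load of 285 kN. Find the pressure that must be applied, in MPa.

P ≈ 2.88 MPa

Cap-side area A_cap = π/4 × (355 mm)² = 98980 mm^2
P = F / A = 285 kN / A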